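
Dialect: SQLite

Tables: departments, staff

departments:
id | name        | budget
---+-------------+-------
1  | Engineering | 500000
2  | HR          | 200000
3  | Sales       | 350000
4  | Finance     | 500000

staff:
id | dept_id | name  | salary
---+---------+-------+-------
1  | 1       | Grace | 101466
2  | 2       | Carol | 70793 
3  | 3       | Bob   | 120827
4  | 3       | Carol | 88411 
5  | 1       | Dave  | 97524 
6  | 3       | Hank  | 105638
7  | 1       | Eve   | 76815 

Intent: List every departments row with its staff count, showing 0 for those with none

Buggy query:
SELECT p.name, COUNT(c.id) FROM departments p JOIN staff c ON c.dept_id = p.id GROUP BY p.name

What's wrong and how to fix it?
Bug: An inner join excludes parents with zero children

Fix: Switch to LEFT JOIN to retain unmatched parent rows

Corrected query:
SELECT p.name, COUNT(c.id) FROM departments p LEFT JOIN staff c ON c.dept_id = p.id GROUP BY p.name

Result:
name        | COUNT(c.id)
------------+------------
Engineering | 3          
Finance     | 0          
HR          | 1          
Sales       | 3          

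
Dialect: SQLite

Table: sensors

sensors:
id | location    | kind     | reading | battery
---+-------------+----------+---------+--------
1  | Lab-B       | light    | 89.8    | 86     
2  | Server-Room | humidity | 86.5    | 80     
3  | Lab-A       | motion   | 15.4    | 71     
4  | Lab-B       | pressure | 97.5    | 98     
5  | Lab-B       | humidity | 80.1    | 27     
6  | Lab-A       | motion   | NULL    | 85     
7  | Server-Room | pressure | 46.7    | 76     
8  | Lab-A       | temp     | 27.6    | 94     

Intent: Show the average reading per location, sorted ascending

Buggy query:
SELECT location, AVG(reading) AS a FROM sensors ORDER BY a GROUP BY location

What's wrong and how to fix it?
Bug: ORDER BY appears before GROUP BY; SQL clause order requires GROUP BY first

Fix: Move ORDER BY to the end, after GROUP BY

Corrected query:
SELECT location, AVG(reading) AS a FROM sensors GROUP BY location ORDER BY a

Result:
location    | a        
------------+----------
Lab-A       | 21.5     
Server-Room | 66.6     
Lab-B       | 89.133333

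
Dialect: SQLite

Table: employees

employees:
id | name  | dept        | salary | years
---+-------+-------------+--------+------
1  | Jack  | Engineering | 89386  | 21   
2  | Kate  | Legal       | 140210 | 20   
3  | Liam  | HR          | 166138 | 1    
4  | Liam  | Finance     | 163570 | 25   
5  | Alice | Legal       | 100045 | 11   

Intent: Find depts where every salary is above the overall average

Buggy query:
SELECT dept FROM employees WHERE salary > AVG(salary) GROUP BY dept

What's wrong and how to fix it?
Bug: WHERE evaluates per row before aggregation, so AVG() is unavailable

Fix: Compute the overall average in a scalar subquery and compare each group's MIN against it in HAVING

Corrected query:
SELECT dept FROM employees GROUP BY dept HAVING MIN(salary) > (SELECT AVG(salary) FROM employees)

Result:
dept   
-------
Finance
HR     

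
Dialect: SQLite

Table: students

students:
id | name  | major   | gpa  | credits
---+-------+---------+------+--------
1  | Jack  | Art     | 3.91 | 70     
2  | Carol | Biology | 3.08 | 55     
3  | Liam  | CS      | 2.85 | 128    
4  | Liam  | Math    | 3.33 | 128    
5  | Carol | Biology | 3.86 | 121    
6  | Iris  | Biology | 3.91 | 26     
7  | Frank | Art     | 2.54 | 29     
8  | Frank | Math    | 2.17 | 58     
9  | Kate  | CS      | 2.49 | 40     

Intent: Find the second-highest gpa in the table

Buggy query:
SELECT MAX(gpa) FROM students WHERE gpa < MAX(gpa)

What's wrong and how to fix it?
Bug: The inner MAX is an aggregate inside WHERE, which is not allowed

Fix: Put the inner MAX in a scalar subquery

Corrected query:
SELECT MAX(gpa) FROM students WHERE gpa < (SELECT MAX(gpa) FROM students)

Result:
MAX(gpa)
--------
3.86    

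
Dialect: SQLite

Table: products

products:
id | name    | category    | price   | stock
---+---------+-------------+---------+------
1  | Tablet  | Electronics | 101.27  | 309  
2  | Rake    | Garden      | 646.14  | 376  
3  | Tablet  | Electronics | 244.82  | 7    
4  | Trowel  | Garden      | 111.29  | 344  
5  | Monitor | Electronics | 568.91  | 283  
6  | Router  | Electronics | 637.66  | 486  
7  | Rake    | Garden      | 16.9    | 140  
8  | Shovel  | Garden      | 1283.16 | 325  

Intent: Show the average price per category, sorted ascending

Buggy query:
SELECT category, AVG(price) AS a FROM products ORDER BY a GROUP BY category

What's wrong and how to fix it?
Bug: GROUP BY must precede ORDER BY

Fix: Move ORDER BY to the end, after GROUP BY

Corrected query:
SELECT category, AVG(price) AS a FROM products GROUP BY category ORDER BY a

Result:
category    | a       
------------+---------
Electronics | 388.165 
Garden      | 514.3725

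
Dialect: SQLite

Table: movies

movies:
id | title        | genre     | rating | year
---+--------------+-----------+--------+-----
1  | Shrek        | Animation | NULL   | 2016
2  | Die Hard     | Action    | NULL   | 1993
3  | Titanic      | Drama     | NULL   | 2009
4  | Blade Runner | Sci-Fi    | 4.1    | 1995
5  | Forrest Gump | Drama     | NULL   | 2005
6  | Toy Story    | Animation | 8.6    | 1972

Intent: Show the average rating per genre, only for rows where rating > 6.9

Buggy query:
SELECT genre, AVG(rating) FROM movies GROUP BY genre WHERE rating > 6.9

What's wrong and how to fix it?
Bug: WHERE cannot follow GROUP BY

Fix: Place WHERE between FROM and GROUP BY

Corrected query:
SELECT genre, AVG(rating) FROM movies WHERE rating > 6.9 GROUP BY genre

Result:
genre     | AVG(rating)
----------+------------
Animation | 8.6        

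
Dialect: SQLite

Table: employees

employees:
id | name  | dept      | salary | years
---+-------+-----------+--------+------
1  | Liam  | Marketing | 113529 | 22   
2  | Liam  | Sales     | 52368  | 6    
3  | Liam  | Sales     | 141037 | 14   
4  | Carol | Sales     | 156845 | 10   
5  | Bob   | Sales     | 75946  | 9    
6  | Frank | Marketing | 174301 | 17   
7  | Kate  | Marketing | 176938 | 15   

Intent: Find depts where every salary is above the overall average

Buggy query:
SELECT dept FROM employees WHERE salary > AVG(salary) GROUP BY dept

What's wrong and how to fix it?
Bug: AVG() is an aggregate; it can't sit directly in WHERE

Fix: Use a subquery for AVG and a HAVING MIN(...) filter so the condition holds for every row in the group

Corrected query:
SELECT dept FROM employees GROUP BY dept HAVING MIN(salary) > (SELECT AVG(salary) FROM employees)

Result:
(no rows)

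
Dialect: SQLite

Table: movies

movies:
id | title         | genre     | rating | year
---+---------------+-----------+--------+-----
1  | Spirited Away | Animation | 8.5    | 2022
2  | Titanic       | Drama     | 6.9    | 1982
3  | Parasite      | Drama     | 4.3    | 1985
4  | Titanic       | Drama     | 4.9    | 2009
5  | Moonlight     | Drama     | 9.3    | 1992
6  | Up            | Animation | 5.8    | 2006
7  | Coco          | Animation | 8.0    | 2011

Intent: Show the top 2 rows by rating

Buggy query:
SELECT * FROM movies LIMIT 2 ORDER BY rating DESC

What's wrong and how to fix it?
Bug: LIMIT must come after ORDER BY

Fix: Sort with ORDER BY, then apply LIMIT

Corrected query:
SELECT * FROM movies ORDER BY rating DESC LIMIT 2

Result:
id | title         | genre     | rating | year
---+---------------+-----------+--------+-----
5  | Moonlight     | Drama     | 9.3    | 1992
1  | Spirited Away | Animation | 8.5    | 2022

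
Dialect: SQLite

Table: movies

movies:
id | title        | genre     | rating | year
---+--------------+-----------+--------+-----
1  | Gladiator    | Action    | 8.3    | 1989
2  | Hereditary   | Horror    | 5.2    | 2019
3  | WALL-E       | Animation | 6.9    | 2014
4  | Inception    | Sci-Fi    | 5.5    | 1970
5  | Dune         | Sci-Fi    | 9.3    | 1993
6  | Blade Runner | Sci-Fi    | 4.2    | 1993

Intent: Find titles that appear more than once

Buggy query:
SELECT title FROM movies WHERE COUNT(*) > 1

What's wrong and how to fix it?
Bug: COUNT(*) is an aggregate and cannot be used in WHERE

Fix: Group first, then use HAVING for the count condition

Corrected query:
SELECT title FROM movies GROUP BY title HAVING COUNT(*) > 1

Result:
(no rows)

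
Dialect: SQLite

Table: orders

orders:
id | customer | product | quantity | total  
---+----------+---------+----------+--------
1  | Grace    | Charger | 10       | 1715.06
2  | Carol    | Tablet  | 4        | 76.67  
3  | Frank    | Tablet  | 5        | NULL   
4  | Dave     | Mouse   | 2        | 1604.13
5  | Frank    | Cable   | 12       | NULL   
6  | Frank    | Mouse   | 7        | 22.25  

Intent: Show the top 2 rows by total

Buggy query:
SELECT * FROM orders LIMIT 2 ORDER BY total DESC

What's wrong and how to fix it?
Bug: LIMIT must come after ORDER BY

Fix: Swap the clauses: ORDER BY first, then LIMIT

Corrected query:
SELECT * FROM orders ORDER BY total DESC LIMIT 2

Result:
id | customer | product | quantity | total  
---+----------+---------+----------+--------
1  | Grace    | Charger | 10       | 1715.06
4  | Dave     | Mouse   | 2        | 1604.13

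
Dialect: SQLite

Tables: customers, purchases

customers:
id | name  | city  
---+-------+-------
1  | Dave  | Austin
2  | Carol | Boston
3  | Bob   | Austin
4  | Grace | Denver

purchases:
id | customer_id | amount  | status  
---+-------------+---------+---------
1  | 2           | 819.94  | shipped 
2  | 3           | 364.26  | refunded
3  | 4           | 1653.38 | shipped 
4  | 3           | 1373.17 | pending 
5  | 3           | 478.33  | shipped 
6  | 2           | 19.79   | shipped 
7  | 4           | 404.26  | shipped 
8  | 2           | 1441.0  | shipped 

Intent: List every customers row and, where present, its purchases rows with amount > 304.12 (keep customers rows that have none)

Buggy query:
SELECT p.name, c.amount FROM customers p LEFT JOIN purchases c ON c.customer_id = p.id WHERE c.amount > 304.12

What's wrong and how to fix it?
Bug: A WHERE condition on the right-hand table after LEFT JOIN drops unmatched parents

Fix: Put 'c.amount > 304.12' in the JOIN's ON clause instead of WHERE

Corrected query:
SELECT p.name, c.amount FROM customers p LEFT JOIN purchases c ON c.customer_id = p.id AND c.amount > 304.12

Result:
name  | amount 
------+--------
Dave  | NULL   
Carol | 819.94 
Carol | 1441   
Bob   | 364.26 
Bob   | 478.33 
Bob   | 1373.17
Grace | 404.26 
Grace | 1653.38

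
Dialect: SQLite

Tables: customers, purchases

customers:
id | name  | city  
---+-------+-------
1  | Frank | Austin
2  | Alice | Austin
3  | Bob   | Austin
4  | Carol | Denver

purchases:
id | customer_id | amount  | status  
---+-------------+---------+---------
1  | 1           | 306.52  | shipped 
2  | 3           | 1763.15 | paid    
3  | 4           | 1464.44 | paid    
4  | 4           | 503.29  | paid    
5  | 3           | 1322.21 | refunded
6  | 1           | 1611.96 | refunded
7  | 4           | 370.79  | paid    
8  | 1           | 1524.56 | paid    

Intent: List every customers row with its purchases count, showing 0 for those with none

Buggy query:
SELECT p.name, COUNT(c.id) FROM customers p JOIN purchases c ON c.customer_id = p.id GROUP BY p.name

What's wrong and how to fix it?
Bug: INNER JOIN drops customers rows that have no matching purchases rows

Fix: Use LEFT JOIN so parents without children still appear (COUNT(c.id) gives 0)

Corrected query:
SELECT p.name, COUNT(c.id) FROM customers p LEFT JOIN purchases c ON c.customer_id = p.id GROUP BY p.name

Result:
name  | COUNT(c.id)
------+------------
Alice | 0          
Bob   | 2          
Carol | 3          
Frank | 3          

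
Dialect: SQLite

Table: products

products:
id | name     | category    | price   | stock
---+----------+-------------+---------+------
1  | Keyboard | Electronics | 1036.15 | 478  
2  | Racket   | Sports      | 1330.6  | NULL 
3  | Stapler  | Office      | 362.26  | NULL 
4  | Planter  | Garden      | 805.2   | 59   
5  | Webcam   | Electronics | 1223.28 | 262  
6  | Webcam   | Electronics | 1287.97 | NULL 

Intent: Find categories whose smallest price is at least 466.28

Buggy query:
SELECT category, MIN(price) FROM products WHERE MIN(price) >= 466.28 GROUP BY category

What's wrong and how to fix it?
Bug: MIN() in WHERE is a misuse of aggregate

Fix: Replace WHERE with HAVING after the GROUP BY

Corrected query:
SELECT category, MIN(price) FROM products GROUP BY category HAVING MIN(price) >= 466.28

Result:
category    | MIN(price)
------------+-----------
Electronics | 1036.15   
Garden      | 805.2     
Sports      | 1330.6    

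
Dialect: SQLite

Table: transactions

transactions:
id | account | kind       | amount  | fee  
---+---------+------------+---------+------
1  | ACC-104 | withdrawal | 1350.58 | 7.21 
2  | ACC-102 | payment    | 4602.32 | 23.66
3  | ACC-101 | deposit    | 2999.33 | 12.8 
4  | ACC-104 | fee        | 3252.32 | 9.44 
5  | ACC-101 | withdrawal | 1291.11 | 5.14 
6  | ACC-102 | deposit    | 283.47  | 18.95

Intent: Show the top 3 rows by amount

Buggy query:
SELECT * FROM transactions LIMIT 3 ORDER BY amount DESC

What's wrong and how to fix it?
Bug: LIMIT must come after ORDER BY

Fix: Sort with ORDER BY, then apply LIMIT

Corrected query:
SELECT * FROM transactions ORDER BY amount DESC LIMIT 3

Result:
id | account | kind    | amount  | fee  
---+---------+---------+---------+------
2  | ACC-102 | payment | 4602.32 | 23.66
4  | ACC-104 | fee     | 3252.32 | 9.44 
3  | ACC-101 | deposit | 2999.33 | 12.8 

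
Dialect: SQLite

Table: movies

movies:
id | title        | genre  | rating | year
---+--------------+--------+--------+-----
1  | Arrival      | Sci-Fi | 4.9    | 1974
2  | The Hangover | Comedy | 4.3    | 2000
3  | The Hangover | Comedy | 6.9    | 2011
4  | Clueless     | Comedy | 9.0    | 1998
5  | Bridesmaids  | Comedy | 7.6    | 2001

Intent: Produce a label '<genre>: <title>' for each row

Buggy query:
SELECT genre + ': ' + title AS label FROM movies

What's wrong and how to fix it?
Bug: '+' is numeric addition; on text columns SQLite converts them to 0 instead of concatenating

Fix: Use the || operator for string concatenation

Corrected query:
SELECT genre || ': ' || title AS label FROM movies

Result:
label               
--------------------
Sci-Fi: Arrival     
Comedy: The Hangover
Comedy: The Hangover
Comedy: Clueless    
Comedy: Bridesmaids 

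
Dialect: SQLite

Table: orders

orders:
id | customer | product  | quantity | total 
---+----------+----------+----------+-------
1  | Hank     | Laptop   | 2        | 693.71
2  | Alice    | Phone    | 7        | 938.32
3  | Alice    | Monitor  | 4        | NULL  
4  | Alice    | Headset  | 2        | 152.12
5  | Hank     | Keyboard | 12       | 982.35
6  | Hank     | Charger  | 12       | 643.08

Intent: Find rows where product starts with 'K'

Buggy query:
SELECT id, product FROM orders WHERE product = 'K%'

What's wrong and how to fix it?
Bug: Wildcards only work with LIKE; '=' treats '%' as a literal character

Fix: Replace '=' with LIKE so 'K%' is treated as a pattern

Corrected query:
SELECT id, product FROM orders WHERE product LIKE 'K%'

Result:
id | product 
---+---------
5  | Keyboard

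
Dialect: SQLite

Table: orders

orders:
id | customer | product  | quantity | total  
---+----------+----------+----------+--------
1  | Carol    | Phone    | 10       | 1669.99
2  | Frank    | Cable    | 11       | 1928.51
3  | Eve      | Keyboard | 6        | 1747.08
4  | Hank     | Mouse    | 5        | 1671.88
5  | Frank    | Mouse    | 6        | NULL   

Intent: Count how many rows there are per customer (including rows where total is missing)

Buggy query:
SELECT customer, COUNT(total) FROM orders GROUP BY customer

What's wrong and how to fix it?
Bug: COUNT(total) skips NULLs, so groups with missing total are undercounted

Fix: Replace COUNT(total) with COUNT(*)

Corrected query:
SELECT customer, COUNT(*) FROM orders GROUP BY customer

Result:
customer | COUNT(*)
---------+---------
Carol    | 1       
Eve      | 1       
Frank    | 2       
Hank     | 1       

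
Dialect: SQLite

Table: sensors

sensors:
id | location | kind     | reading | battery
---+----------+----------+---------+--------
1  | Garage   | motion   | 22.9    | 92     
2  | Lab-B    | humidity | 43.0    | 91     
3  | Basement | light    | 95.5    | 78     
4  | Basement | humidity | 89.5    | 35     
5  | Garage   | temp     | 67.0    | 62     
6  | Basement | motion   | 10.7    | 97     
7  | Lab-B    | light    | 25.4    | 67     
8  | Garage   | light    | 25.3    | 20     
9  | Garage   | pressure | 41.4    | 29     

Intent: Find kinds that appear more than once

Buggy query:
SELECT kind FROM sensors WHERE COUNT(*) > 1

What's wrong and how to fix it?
Bug: WHERE can't reference COUNT(*); aggregates are computed after WHERE

Fix: Group first, then use HAVING for the count condition

Corrected query:
SELECT kind FROM sensors GROUP BY kind HAVING COUNT(*) > 1

Result:
kind    
--------
humidity
light   
motion  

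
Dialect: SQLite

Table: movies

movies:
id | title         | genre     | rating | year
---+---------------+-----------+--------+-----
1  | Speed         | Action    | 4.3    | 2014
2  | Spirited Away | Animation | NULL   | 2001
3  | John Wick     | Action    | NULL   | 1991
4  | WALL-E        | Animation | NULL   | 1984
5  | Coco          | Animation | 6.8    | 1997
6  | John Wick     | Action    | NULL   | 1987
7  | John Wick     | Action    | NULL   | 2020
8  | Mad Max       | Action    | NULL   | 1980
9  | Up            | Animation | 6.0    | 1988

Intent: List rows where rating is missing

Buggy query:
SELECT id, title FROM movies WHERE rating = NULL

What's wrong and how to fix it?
Bug: Comparing to NULL with '=' never matches; NULL = NULL is unknown, not true

Fix: Use IS NULL to test for NULL

Corrected query:
SELECT id, title FROM movies WHERE rating IS NULL

Result:
id | title        
---+--------------
2  | Spirited Away
3  | John Wick    
4  | WALL-E       
6  | John Wick    
7  | John Wick    
8  | Mad Max      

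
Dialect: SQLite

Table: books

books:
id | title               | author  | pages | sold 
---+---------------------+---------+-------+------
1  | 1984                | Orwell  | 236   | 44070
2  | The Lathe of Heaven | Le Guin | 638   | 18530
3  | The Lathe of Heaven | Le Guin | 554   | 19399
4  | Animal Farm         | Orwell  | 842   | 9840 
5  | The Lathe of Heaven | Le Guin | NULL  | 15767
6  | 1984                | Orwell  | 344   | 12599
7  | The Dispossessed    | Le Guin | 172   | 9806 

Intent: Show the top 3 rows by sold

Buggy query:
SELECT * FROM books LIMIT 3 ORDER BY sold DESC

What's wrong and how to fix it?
Bug: LIMIT must come after ORDER BY

Fix: Sort with ORDER BY, then apply LIMIT

Corrected query:
SELECT * FROM books ORDER BY sold DESC LIMIT 3

Result:
id | title               | author  | pages | sold 
---+---------------------+---------+-------+------
1  | 1984                | Orwell  | 236   | 44070
3  | The Lathe of Heaven | Le Guin | 554   | 19399
2  | The Lathe of Heaven | Le Guin | 638   | 18530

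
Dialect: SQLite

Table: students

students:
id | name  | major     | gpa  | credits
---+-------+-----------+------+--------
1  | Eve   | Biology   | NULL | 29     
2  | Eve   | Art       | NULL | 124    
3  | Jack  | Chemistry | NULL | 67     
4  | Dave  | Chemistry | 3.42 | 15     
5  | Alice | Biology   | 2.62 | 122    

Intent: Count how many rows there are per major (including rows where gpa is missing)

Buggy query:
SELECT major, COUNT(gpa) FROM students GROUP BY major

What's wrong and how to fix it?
Bug: COUNT(gpa) skips NULLs, so groups with missing gpa are undercounted

Fix: Use COUNT(*) to count all rows regardless of NULL

Corrected query:
SELECT major, COUNT(*) FROM students GROUP BY major

Result:
major     | COUNT(*)
----------+---------
Art       | 1       
Biology   | 2       
Chemistry | 2       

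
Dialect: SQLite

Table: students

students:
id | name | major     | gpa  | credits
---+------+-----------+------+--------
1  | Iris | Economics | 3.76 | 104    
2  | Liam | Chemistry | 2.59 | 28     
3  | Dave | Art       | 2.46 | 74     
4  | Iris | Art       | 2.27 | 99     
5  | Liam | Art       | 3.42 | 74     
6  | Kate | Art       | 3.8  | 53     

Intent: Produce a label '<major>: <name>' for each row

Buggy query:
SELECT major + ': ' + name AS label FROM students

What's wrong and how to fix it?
Bug: SQLite uses || for string concatenation; + coerces text to numbers (yielding 0)

Fix: Use the || operator for string concatenation

Corrected query:
SELECT major || ': ' || name AS label FROM students

Result:
label          
---------------
Economics: Iris
Chemistry: Liam
Art: Dave      
Art: Iris      
Art: Liam      
Art: Kate      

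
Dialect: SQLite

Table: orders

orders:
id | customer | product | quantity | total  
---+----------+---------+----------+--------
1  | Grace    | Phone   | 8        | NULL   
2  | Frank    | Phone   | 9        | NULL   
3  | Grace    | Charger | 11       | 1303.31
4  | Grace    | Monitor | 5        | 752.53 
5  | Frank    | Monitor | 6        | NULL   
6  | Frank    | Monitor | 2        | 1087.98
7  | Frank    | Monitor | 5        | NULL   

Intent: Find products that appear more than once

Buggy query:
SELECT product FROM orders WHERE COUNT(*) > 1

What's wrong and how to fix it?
Bug: COUNT(*) is an aggregate and cannot be used in WHERE

Fix: Group first, then use HAVING for the count condition

Corrected query:
SELECT product FROM orders GROUP BY product HAVING COUNT(*) > 1

Result:
product
-------
Monitor
Phone  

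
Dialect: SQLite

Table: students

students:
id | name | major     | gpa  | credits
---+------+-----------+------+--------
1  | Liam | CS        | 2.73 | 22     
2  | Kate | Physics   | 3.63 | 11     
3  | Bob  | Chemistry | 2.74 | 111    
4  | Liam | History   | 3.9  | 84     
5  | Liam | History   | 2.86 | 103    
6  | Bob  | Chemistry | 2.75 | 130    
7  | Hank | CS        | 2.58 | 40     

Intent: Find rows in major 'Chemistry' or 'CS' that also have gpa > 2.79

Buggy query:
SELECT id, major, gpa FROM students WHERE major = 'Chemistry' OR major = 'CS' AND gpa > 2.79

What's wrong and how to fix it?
Bug: AND binds tighter than OR, so this parses as major = 'Chemistry' OR (major = 'CS' AND gpa > 2.79)

Fix: Add parentheses around the OR so the AND applies to both alternatives

Corrected query:
SELECT id, major, gpa FROM students WHERE (major = 'Chemistry' OR major = 'CS') AND gpa > 2.79

Result:
(no rows)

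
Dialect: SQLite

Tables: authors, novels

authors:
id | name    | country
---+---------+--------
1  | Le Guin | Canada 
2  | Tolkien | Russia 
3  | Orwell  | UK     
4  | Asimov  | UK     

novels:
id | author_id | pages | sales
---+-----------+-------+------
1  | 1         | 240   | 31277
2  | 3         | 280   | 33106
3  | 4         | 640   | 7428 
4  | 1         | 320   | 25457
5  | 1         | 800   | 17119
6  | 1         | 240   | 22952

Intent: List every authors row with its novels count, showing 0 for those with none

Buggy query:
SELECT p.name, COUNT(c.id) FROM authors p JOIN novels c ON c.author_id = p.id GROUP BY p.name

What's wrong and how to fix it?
Bug: INNER JOIN drops authors rows that have no matching novels rows

Fix: Use LEFT JOIN so parents without children still appear (COUNT(c.id) gives 0)

Corrected query:
SELECT p.name, COUNT(c.id) FROM authors p LEFT JOIN novels c ON c.author_id = p.id GROUP BY p.name

Result:
name    | COUNT(c.id)
--------+------------
Asimov  | 1          
Le Guin | 4          
Orwell  | 1          
Tolkien | 0          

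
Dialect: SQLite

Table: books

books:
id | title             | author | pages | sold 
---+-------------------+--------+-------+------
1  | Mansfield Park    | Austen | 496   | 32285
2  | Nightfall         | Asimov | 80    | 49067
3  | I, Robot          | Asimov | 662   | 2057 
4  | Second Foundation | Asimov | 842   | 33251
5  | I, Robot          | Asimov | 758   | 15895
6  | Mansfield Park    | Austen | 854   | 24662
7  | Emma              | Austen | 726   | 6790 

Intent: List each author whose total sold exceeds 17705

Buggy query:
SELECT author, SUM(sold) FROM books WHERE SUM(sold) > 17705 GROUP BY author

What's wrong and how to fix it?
Bug: Aggregate functions cannot appear in a WHERE clause

Fix: Use HAVING (which filters groups after aggregation) instead of WHERE

Corrected query:
SELECT author, SUM(sold) FROM books GROUP BY author HAVING SUM(sold) > 17705

Result:
author | SUM(sold)
-------+----------
Asimov | 100270   
Austen | 63737    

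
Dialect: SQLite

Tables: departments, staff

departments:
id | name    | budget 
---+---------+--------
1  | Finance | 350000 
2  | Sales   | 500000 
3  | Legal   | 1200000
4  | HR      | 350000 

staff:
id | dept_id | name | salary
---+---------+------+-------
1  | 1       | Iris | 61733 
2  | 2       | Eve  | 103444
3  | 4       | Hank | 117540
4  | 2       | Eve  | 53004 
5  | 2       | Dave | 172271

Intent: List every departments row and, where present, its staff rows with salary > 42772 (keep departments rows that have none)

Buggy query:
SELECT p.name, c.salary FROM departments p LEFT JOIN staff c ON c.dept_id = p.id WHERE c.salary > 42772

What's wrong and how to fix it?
Bug: Filtering c.salary in WHERE discards the NULL rows produced by LEFT JOIN, turning it into an inner join

Fix: Move the right-table condition into the ON clause so unmatched parents are kept

Corrected query:
SELECT p.name, c.salary FROM departments p LEFT JOIN staff c ON c.dept_id = p.id AND c.salary > 42772

Result:
name    | salary
--------+-------
Finance | 61733 
Sales   | 53004 
Sales   | 103444
Sales   | 172271
Legal   | NULL  
HR      | 117540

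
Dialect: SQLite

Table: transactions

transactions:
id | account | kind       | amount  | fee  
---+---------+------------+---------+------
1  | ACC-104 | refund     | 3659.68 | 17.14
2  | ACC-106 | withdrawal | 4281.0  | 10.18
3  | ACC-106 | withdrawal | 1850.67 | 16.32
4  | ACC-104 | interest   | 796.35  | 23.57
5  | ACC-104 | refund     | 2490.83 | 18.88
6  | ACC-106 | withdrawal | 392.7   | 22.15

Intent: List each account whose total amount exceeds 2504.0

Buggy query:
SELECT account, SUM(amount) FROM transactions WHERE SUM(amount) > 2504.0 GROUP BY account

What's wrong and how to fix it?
Bug: WHERE runs before GROUP BY, so aggregates aren't available there

Fix: Use HAVING (which filters groups after aggregation) instead of WHERE

Corrected query:
SELECT account, SUM(amount) FROM transactions GROUP BY account HAVING SUM(amount) > 2504.0

Result:
account | SUM(amount)
--------+------------
ACC-104 | 6946.86    
ACC-106 | 6524.37    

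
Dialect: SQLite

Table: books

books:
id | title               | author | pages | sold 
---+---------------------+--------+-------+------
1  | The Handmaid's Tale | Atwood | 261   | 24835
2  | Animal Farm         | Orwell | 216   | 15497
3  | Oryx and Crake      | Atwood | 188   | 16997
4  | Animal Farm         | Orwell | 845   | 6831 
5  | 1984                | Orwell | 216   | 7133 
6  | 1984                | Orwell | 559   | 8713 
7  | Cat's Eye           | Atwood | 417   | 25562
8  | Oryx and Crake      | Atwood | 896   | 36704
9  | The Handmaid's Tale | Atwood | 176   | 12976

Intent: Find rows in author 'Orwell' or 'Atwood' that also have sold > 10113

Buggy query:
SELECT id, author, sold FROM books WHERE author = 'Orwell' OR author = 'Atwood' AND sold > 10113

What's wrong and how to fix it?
Bug: Without parentheses, AND is evaluated before OR, so the sold filter only applies to the 'Atwood' branch

Fix: Group the OR with parentheses (or use IN), then AND the threshold

Corrected query:
SELECT id, author, sold FROM books WHERE (author = 'Orwell' OR author = 'Atwood') AND sold > 10113

Result:
id | author | sold 
---+--------+------
1  | Atwood | 24835
2  | Orwell | 15497
3  | Atwood | 16997
7  | Atwood | 25562
8  | Atwood | 36704
9  | Atwood | 12976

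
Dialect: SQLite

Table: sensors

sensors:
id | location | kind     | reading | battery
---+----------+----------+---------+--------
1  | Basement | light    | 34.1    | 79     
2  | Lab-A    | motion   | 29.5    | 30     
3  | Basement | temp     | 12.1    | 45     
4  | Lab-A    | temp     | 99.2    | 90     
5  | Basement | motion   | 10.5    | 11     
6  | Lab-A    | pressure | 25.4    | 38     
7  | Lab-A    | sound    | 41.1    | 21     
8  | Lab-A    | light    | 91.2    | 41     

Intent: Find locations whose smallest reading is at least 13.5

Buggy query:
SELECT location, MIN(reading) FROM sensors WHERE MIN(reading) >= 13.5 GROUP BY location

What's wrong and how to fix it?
Bug: MIN() in WHERE is a misuse of aggregate

Fix: Replace WHERE with HAVING after the GROUP BY

Corrected query:
SELECT location, MIN(reading) FROM sensors GROUP BY location HAVING MIN(reading) >= 13.5

Result:
location | MIN(reading)
---------+-------------
Lab-A    | 25.4        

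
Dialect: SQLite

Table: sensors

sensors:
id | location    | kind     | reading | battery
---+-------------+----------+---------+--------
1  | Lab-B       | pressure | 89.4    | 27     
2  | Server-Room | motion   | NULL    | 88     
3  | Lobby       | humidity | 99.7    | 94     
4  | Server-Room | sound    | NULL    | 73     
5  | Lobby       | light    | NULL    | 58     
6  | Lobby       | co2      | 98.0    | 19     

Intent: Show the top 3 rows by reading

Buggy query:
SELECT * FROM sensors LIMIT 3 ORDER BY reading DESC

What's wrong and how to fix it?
Bug: ORDER BY cannot follow LIMIT; LIMIT is the final clause

Fix: Sort with ORDER BY, then apply LIMIT

Corrected query:
SELECT * FROM sensors ORDER BY reading DESC LIMIT 3

Result:
id | location | kind     | reading | battery
---+----------+----------+---------+--------
3  | Lobby    | humidity | 99.7    | 94     
6  | Lobby    | co2      | 98      | 19     
1  | Lab-B    | pressure | 89.4    | 27     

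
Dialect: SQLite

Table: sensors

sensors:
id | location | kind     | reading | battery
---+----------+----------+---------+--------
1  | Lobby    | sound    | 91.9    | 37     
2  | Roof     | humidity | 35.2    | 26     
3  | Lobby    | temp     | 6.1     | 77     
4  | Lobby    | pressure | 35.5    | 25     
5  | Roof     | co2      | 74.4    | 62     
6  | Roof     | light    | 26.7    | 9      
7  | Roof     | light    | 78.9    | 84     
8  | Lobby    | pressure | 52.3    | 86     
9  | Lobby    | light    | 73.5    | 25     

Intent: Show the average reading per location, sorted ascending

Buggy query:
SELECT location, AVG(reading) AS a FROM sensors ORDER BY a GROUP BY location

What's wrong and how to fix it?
Bug: ORDER BY appears before GROUP BY; SQL clause order requires GROUP BY first

Fix: Reorder: SELECT … FROM … GROUP BY … ORDER BY …

Corrected query:
SELECT location, AVG(reading) AS a FROM sensors GROUP BY location ORDER BY a

Result:
location | a    
---------+------
Lobby    | 51.86
Roof     | 53.8 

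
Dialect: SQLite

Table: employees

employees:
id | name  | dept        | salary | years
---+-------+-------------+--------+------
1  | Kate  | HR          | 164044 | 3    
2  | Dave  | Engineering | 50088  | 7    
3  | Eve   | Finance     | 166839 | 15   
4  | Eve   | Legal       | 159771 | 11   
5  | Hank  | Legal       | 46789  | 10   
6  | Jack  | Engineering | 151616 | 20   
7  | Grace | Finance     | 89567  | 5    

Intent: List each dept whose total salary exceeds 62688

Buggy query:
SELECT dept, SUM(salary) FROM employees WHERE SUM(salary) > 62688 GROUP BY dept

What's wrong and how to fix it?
Bug: WHERE runs before GROUP BY, so aggregates aren't available there

Fix: Move the aggregate condition to a HAVING clause

Corrected query:
SELECT dept, SUM(salary) FROM employees GROUP BY dept HAVING SUM(salary) > 62688

Result:
dept        | SUM(salary)
------------+------------
Engineering | 201704     
Finance     | 256406     
HR          | 164044     
Legal       | 206560     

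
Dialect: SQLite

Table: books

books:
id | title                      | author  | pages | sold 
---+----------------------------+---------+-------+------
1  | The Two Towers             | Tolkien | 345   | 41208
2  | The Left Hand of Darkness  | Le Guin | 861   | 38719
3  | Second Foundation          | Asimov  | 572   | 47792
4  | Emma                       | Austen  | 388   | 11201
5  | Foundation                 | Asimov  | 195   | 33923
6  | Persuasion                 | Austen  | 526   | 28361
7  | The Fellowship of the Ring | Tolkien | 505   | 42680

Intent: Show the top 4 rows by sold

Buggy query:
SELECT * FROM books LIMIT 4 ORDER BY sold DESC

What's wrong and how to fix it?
Bug: LIMIT must come after ORDER BY

Fix: Sort with ORDER BY, then apply LIMIT

Corrected query:
SELECT * FROM books ORDER BY sold DESC LIMIT 4

Result:
id | title                      | author  | pages | sold 
---+----------------------------+---------+-------+------
3  | Second Foundation          | Asimov  | 572   | 47792
7  | The Fellowship of the Ring | Tolkien | 505   | 42680
1  | The Two Towers             | Tolkien | 345   | 41208
2  | The Left Hand of Darkness  | Le Guin | 861   | 38719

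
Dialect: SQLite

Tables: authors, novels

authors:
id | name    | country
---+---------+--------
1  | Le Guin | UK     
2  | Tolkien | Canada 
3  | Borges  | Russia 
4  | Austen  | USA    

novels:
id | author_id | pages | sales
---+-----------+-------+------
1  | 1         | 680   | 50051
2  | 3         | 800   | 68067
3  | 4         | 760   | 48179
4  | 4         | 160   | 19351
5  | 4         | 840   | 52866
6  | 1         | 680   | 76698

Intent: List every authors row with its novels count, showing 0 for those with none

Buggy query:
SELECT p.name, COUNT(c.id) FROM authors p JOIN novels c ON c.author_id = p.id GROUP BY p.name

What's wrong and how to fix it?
Bug: An inner join excludes parents with zero children

Fix: Use LEFT JOIN so parents without children still appear (COUNT(c.id) gives 0)

Corrected query:
SELECT p.name, COUNT(c.id) FROM authors p LEFT JOIN novels c ON c.author_id = p.id GROUP BY p.name

Result:
name    | COUNT(c.id)
--------+------------
Austen  | 3          
Borges  | 1          
Le Guin | 2          
Tolkien | 0          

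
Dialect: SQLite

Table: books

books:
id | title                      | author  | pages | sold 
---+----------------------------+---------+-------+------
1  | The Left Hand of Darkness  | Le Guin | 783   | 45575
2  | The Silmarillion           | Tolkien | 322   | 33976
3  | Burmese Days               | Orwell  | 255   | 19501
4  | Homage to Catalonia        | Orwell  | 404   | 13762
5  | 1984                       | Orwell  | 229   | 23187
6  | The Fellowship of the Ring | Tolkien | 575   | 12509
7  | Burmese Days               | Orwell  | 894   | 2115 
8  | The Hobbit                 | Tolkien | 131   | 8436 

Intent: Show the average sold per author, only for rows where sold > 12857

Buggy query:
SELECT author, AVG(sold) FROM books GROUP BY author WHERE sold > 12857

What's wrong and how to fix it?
Bug: WHERE cannot follow GROUP BY

Fix: Place WHERE between FROM and GROUP BY

Corrected query:
SELECT author, AVG(sold) FROM books WHERE sold > 12857 GROUP BY author

Result:
author  | AVG(sold)   
--------+-------------
Le Guin | 45575       
Orwell  | 18816.666667
Tolkien | 33976       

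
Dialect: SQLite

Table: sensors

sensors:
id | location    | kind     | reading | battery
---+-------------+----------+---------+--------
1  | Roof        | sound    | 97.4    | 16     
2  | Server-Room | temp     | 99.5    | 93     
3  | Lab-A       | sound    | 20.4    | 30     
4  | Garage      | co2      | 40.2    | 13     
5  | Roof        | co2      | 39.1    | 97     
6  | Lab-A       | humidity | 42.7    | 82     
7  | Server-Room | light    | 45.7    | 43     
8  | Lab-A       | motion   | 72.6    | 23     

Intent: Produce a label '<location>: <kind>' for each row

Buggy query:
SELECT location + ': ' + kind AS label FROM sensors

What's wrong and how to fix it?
Bug: '+' is numeric addition; on text columns SQLite converts them to 0 instead of concatenating

Fix: Replace + with || to concatenate text

Corrected query:
SELECT location || ': ' || kind AS label FROM sensors

Result:
label             
------------------
Roof: sound       
Server-Room: temp 
Lab-A: sound      
Garage: co2       
Roof: co2         
Lab-A: humidity   
Server-Room: light
Lab-A: motion     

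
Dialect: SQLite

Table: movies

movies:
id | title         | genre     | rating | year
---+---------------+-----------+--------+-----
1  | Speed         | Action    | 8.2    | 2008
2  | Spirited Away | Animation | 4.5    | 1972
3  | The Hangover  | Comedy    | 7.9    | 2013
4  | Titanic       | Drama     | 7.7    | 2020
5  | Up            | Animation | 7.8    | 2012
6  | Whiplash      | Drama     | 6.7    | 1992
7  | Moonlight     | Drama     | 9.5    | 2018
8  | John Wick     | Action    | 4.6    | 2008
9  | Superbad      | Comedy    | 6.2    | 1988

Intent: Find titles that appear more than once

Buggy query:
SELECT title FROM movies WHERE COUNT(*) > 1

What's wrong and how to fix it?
Bug: WHERE can't reference COUNT(*); aggregates are computed after WHERE

Fix: Group first, then use HAVING for the count condition

Corrected query:
SELECT title FROM movies GROUP BY title HAVING COUNT(*) > 1

Result:
(no rows)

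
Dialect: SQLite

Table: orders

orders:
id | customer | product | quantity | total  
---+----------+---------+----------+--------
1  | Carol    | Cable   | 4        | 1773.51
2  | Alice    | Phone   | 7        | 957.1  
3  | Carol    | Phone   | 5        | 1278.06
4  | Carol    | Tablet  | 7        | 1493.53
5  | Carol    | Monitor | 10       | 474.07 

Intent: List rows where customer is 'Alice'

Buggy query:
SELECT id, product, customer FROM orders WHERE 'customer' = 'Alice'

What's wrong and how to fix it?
Bug: 'customer' in single quotes is a string literal, not the column; the comparison is literal-vs-literal and never true

Fix: Reference the column as customer without single quotes

Corrected query:
SELECT id, product, customer FROM orders WHERE customer = 'Alice'

Result:
id | product | customer
---+---------+---------
2  | Phone   | Alice   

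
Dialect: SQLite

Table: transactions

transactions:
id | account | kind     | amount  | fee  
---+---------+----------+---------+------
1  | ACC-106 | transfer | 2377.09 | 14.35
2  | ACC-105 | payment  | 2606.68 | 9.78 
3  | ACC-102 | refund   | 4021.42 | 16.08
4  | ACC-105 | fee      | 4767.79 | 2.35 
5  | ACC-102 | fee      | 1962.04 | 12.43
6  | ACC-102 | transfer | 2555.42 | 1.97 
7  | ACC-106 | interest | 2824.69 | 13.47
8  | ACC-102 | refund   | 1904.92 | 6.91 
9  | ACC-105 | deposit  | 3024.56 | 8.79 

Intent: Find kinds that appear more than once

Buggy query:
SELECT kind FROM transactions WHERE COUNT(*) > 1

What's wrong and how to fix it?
Bug: COUNT(*) is an aggregate and cannot be used in WHERE

Fix: GROUP BY kind, then filter groups with HAVING COUNT(*) > 1

Corrected query:
SELECT kind FROM transactions GROUP BY kind HAVING COUNT(*) > 1

Result:
kind    
--------
fee     
refund  
transfer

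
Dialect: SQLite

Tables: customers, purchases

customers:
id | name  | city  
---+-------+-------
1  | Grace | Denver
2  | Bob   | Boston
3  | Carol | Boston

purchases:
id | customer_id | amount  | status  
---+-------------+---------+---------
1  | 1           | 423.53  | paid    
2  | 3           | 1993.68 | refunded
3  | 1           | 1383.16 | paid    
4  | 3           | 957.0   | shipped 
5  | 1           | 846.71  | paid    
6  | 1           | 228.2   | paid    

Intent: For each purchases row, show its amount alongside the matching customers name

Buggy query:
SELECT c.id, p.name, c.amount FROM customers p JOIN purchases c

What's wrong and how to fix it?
Bug: JOIN with no ON clause produces a cartesian product; every purchases row pairs with every customers row

Fix: Specify the join condition linking the foreign key to the parent id

Corrected query:
SELECT c.id, p.name, c.amount FROM customers p JOIN purchases c ON c.customer_id = p.id

Result:
id | name  | amount 
---+-------+--------
1  | Grace | 423.53 
2  | Carol | 1993.68
3  | Grace | 1383.16
4  | Carol | 957    
5  | Grace | 846.71 
6  | Grace | 228.2  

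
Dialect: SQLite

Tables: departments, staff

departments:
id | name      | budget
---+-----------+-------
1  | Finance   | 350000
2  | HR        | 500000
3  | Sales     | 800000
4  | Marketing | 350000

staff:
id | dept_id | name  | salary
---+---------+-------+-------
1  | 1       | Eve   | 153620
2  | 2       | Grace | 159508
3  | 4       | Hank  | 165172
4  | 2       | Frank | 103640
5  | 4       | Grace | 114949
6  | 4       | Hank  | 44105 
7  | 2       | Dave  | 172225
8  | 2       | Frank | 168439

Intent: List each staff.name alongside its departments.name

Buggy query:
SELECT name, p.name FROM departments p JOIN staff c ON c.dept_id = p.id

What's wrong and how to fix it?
Bug: 'name' exists in both joined tables, so the database can't tell which one is meant

Fix: Prefix ambiguous columns with the table alias

Corrected query:
SELECT c.name, p.name FROM departments p JOIN staff c ON c.dept_id = p.id

Result:
name  | name     
------+----------
Eve   | Finance  
Grace | HR       
Hank  | Marketing
Frank | HR       
Grace | Marketing
Hank  | Marketing
Dave  | HR       
Frank | HR       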